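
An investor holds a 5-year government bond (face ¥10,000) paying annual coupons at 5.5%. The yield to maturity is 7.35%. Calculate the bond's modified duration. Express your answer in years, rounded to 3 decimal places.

4.176 years

Periodic yield y = 0.0735. First find Macaulay duration:
  t   CF        PV=CF/(1+0.0735)^t    t·PV
  1       550.00       512.3428       512.3428
  2       550.00       477.2639       954.5278
  3       550.00       444.5868     1,333.7603
  4       550.00       414.1470     1,656.5879
  5    10,550.00     7,400.1788    37,000.8942
  Σ                  9,248.5193    41,458.1131
P = 9,248.5193; Macaulay duration = 41,458.1131 / 9,248.5193 = 4.48268 years.
Modified duration = D_Mac / (1 + y) = 4.48268 / 1.0735 = 4.17576 years.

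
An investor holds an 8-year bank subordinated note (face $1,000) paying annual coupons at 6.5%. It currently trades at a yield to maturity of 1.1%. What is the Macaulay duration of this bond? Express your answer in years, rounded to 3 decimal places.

Periodic yield y = 0.011. Discount each cash flow and weight by its year:
  t   CF        PV=CF/(1+0.011)^t    t·PV
  1        65.00        64.2928        64.2928
  2        65.00        63.5933       127.1865
  3        65.00        62.9013       188.7040
  4        65.00        62.2170       248.8678
  5        65.00        61.5400       307.7001
  6        65.00        60.8704       365.2226
  7        65.00        60.2081       421.4570
  8     1,065.00       975.7541     7,806.0324
  Σ                  1,411.3770     9,529.4632
Price P = Σ PV = 1,411.3770.
Macaulay duration = Σ(t·PV) / P = 9,529.4632 / 1,411.3770 = 6.75189 years.

6.752 years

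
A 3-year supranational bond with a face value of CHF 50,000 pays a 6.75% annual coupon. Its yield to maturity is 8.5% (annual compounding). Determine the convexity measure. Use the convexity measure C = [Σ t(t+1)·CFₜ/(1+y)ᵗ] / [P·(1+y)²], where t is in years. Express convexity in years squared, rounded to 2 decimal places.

With y = 0.085:
  t   CF        PV=CF/(1+0.085)^t    t·PV        t(t+1)·PV
  1     3,375.00     3,110.5991     3,110.5991       6,221.1982
  2     3,375.00     2,866.9116     5,733.8232      17,201.4696
  3    53,375.00    41,787.7198   125,363.1593     501,452.6370
  Σ                 47,765.2304   134,207.5815     524,875.3048
P = 47,765.2304.
Convexity = Σ t(t+1)·PV / [P·(1+y)²] = 524,875.3048 / (47,765.2304 × 1.177225) = 9.33437.

9.33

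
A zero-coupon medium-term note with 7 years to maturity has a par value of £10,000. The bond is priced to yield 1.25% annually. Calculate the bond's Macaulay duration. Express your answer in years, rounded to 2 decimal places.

A zero-coupon bond has a single cash flow at maturity, so its Macaulay duration equals its maturity: 7 years.

7.00 years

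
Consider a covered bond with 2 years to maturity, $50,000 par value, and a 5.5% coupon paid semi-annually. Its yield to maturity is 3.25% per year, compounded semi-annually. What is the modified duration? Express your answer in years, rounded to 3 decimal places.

1.892 years

Periodic yield y = 0.01625. First find Macaulay duration:
  t   CF        PV=CF/(1+0.01625)^t    t·PV
  1     1,375.00     1,353.0135     1,353.0135
  2     1,375.00     1,331.3786     2,662.7573
  3     1,375.00     1,310.0897     3,930.2690
  4    51,375.00    48,167.0003   192,668.0012
  Σ                 52,161.4821   200,614.0410
P = 52,161.4821; Macaulay duration = 200,614.0410 / 52,161.4821 = 3.84602 half-year periods = 1.92301 years.
Modified duration = D_Mac / (1 + y) = 1.92301 / 1.01625 = 1.89226 years.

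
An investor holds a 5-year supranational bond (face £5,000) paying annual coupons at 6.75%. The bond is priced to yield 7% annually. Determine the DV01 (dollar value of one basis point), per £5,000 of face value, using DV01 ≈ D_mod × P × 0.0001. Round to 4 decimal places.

£2.0364

Periodic yield y = 0.07.
  t   CF        PV=CF/(1+0.07)^t    t·PV
  1       337.50       315.4206       315.4206
  2       337.50       294.7856       589.5711
  3       337.50       275.5005       826.5016
  4       337.50       257.4771     1,029.9085
  5     5,337.50     3,805.5637    19,027.8187
  Σ                  4,948.7475    21,789.2205
P = 4,948.7475; D_Mac = 4.40298 yrs; D_mod = 4.11493 yrs.
DV01 ≈ 4.11493 × 4,948.7475 × 0.0001 = 2.036376.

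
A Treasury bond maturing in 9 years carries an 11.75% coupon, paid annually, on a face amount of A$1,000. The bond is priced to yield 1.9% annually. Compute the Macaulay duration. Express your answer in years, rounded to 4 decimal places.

Periodic yield y = 0.019. Discount each cash flow and weight by its year:
  t   CF        PV=CF/(1+0.019)^t    t·PV
  1       117.50       115.3091       115.3091
  2       117.50       113.1591       226.3182
  3       117.50       111.0492       333.1475
  4       117.50       108.9786       435.9143
  5       117.50       106.9466       534.7330
  6       117.50       104.9525       629.7150
  7       117.50       102.9956       720.9690
  8       117.50       101.0752       808.6012
  9     1,117.50       943.3653     8,490.2873
  Σ                  1,807.8310    12,294.9946
Price P = Σ PV = 1,807.8310.
Macaulay duration = Σ(t·PV) / P = 12,294.9946 / 1,807.8310 = 6.80096 years.

6.8010 years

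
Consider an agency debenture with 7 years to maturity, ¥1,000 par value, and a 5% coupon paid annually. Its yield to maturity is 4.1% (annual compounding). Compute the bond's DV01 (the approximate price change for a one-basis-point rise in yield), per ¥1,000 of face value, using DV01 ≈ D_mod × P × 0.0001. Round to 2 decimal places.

Periodic yield y = 0.041.
  t   CF        PV=CF/(1+0.041)^t    t·PV
  1        50.00        48.0307        48.0307
  2        50.00        46.1390        92.2781
  3        50.00        44.3218       132.9655
  4        50.00        42.5762       170.3049
  5        50.00        40.8993       204.4967
  6        50.00        39.2885       235.7311
  7     1,050.00       792.5637     5,547.9461
  Σ                  1,053.8194     6,431.7531
P = 1,053.8194; D_Mac = 6.10328 yrs; D_mod = 5.86290 yrs.
DV01 ≈ 5.86290 × 1,053.8194 × 0.0001 = 0.617844.

¥0.62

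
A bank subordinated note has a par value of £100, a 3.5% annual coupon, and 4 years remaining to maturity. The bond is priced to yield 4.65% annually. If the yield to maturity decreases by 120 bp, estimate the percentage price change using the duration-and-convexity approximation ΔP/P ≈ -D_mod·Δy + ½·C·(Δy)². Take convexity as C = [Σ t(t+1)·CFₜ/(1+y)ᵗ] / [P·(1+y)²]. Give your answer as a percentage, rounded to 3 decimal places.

With y = 0.0465:
  t   CF        PV=CF/(1+0.0465)^t    t·PV        t(t+1)·PV
  1         3.50         3.3445         3.3445           6.6890
  2         3.50         3.1959         6.3917          19.1752
  3         3.50         3.0539         9.1616          36.6464
  4       103.50        86.2946       345.1782       1,725.8912
  Σ                     95.8888       364.0761       1,788.4018
P = 95.8888; D_Mac = 3.79686 yrs; D_mod = 3.62815 yrs; C = 17.03016.
Duration effect: -3.62815 × (-0.012) = +0.043538
Convexity effect: 0.5 × 17.03016 × (-0.012)² = +0.0012262
ΔP/P ≈ +0.043538 + 0.0012262 = +0.044764 = +4.4764%.

+4.476%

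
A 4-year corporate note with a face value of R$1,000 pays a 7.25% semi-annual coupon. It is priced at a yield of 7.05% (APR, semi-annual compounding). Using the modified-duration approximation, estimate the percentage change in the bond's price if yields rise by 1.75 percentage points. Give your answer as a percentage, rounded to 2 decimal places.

Periodic yield y = 0.03525. Modified duration first:
  t   CF        PV=CF/(1+0.03525)^t    t·PV
  1        36.25        35.0157        35.0157
  2        36.25        33.8234        67.6468
  3        36.25        32.6717        98.0152
  4        36.25        31.5593       126.2371
  5        36.25        30.4847       152.4235
  6        36.25        29.4467       176.6802
  7        36.25        28.4440       199.1083
  8     1,036.25       785.4212     6,283.3698
  Σ                  1,006.8668     7,138.4966
P = 1,006.8668; D_Mac = 7.08981 half-year periods = 3.54491 yrs; D_mod = 3.54491/(1+0.03525) = 3.42420 yrs.
ΔP/P ≈ -D_mod · Δy = -3.42420 × (+0.0175) = -0.059924 = -5.9924%.

-5.99%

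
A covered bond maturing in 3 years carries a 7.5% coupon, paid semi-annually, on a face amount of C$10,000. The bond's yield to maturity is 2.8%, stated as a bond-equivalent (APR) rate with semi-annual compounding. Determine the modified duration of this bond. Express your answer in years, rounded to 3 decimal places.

2.722 years

Periodic yield y = 0.014. First find Macaulay duration:
  t   CF        PV=CF/(1+0.014)^t    t·PV
  1       375.00       369.8225       369.8225
  2       375.00       364.7165       729.4329
  3       375.00       359.6809     1,079.0428
  4       375.00       354.7149     1,418.8597
  5       375.00       349.8175     1,749.0873
  6    10,375.00     9,544.6581    57,267.9485
  Σ                 11,343.4103    62,614.1937
P = 11,343.4103; Macaulay duration = 62,614.1937 / 11,343.4103 = 5.51987 half-year periods = 2.75994 years.
Modified duration = D_Mac / (1 + y) = 2.75994 / 1.014 = 2.72183 years.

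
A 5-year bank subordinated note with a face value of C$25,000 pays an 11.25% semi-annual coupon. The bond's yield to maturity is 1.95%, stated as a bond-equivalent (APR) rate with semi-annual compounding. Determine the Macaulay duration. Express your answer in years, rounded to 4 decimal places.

Periodic yield y = 0.00975. Discount each cash flow and weight by its period:
  t   CF        PV=CF/(1+0.00975)^t    t·PV
  1     1,406.25     1,392.6715     1,392.6715
  2     1,406.25     1,379.2240     2,758.4480
  3     1,406.25     1,365.9064     4,097.7193
  4     1,406.25     1,352.7174     5,410.8697
  5     1,406.25     1,339.6558     6,698.2790
  6     1,406.25     1,326.7203     7,960.3216
  7     1,406.25     1,313.9097     9,197.3676
  8     1,406.25     1,301.2227    10,409.7818
  9     1,406.25     1,288.6583    11,597.9248
  10   26,406.25    23,964.4857   239,644.8565
  Σ                 36,025.1717   299,168.2398
Price P = Σ PV = 36,025.1717.
Macaulay duration = Σ(t·PV) / P = 299,168.2398 / 36,025.1717 = 8.30442 half-year periods.
In years: 8.30442 / 2 = 4.15221 years.

4.1522 years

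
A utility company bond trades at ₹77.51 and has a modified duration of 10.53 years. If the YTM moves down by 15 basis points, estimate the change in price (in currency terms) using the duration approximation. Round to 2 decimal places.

+₹1.22

Duration approximation: ΔP/P ≈ -D_mod · Δy = -10.53 × (-0.0015) = +0.015795.
ΔP ≈ 77.51 × (+0.015795) = +1.22427045.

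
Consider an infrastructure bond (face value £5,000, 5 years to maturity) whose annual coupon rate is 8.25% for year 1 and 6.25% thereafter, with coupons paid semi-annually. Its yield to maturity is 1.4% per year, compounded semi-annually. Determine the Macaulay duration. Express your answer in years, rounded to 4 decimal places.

4.3859 years

Periodic yield y = 0.007. Discount each cash flow and weight by its period:
  t   CF        PV=CF/(1+0.007)^t    t·PV
  1       206.25       204.8163       204.8163
  2       206.25       203.3925       406.7851
  3       156.25       153.0142       459.0425
  4       156.25       151.9505       607.8020
  5       156.25       150.8942       754.4712
  6       156.25       149.8453       899.0720
  7       156.25       148.8037     1,041.6259
  8       156.25       147.7693     1,182.1545
  9       156.25       146.7421     1,320.6791
  10    5,156.25     4,808.8282    48,088.2818
  Σ                  6,266.0564    54,964.7304
Price P = Σ PV = 6,266.0564.
Macaulay duration = Σ(t·PV) / P = 54,964.7304 / 6,266.0564 = 8.77182 half-year periods.
In years: 8.77182 / 2 = 4.38591 years.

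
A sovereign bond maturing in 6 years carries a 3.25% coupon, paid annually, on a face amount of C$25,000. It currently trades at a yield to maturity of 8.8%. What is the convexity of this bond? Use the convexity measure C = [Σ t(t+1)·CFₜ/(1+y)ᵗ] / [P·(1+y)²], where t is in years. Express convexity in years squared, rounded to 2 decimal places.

31.30

With y = 0.088:
  t   CF        PV=CF/(1+0.088)^t    t·PV        t(t+1)·PV
  1       812.50       746.7831       746.7831       1,493.5662
  2       812.50       686.3815     1,372.7630       4,118.2891
  3       812.50       630.8654     1,892.5961       7,570.3844
  4       812.50       579.8395     2,319.3580      11,596.7898
  5       812.50       532.9407     2,664.7035      15,988.2212
  6    25,812.50    15,561.6878    93,370.1265     653,590.8855
  Σ                 18,738.4979   102,366.3302     694,358.1361
P = 18,738.4979.
Convexity = Σ t(t+1)·PV / [P·(1+y)²] = 694,358.1361 / (18,738.4979 × 1.183744) = 31.30336.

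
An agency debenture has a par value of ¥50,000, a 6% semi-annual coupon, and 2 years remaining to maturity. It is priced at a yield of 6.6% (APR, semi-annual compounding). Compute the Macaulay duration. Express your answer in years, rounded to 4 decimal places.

Periodic yield y = 0.033. Discount each cash flow and weight by its period:
  t   CF        PV=CF/(1+0.033)^t    t·PV
  1     1,500.00     1,452.0813     1,452.0813
  2     1,500.00     1,405.6934     2,811.3869
  3     1,500.00     1,360.7874     4,082.3623
  4    51,500.00    45,227.8500   180,911.3999
  Σ                 49,446.4122   189,257.2304
Price P = Σ PV = 49,446.4122.
Macaulay duration = Σ(t·PV) / P = 189,257.2304 / 49,446.4122 = 3.82752 half-year periods.
In years: 3.82752 / 2 = 1.91376 years.

1.9138 years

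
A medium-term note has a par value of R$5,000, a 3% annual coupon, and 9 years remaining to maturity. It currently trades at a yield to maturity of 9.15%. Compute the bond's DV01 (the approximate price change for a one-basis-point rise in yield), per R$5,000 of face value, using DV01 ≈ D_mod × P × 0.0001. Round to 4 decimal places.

Periodic yield y = 0.0915.
  t   CF        PV=CF/(1+0.0915)^t    t·PV
  1       150.00       137.4256       137.4256
  2       150.00       125.9052       251.8105
  3       150.00       115.3506       346.0519
  4       150.00       105.6809       422.7234
  5       150.00        96.8217       484.1083
  6       150.00        88.7051       532.2309
  7       150.00        81.2690       568.8832
  8       150.00        74.4563       595.6502
  9     5,150.00     2,342.0360    21,078.3241
  Σ                  3,167.6504    24,417.2082
P = 3,167.6504; D_Mac = 7.70830 yrs; D_mod = 7.06212 yrs.
DV01 ≈ 7.06212 × 3,167.6504 × 0.0001 = 2.237032.

R$2.2370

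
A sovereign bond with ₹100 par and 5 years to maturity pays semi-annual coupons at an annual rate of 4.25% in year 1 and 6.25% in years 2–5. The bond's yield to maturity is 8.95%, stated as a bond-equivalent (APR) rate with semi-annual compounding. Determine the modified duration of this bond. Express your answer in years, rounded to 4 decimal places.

4.2145 years

Periodic yield y = 0.04475. First find Macaulay duration:
  t   CF        PV=CF/(1+0.04475)^t    t·PV
  1        2.125         2.0340         2.0340
  2        2.125         1.9469         3.8937
  3        3.125         2.7404         8.2212
  4        3.125         2.6230        10.4921
  5        3.125         2.5107        12.5533
  6        3.125         2.4031        14.4187
  7        3.125         2.3002        16.1013
  8        3.125         2.2017        17.6133
  9        3.125         2.1074        18.9662
  10     103.125        66.5641       665.6412
  Σ                     87.4314       769.9350
P = 87.4314; Macaulay duration = 769.9350 / 87.4314 = 8.80617 half-year periods = 4.40308 years.
Modified duration = D_Mac / (1 + y) = 4.40308 / 1.04475 = 4.21448 years.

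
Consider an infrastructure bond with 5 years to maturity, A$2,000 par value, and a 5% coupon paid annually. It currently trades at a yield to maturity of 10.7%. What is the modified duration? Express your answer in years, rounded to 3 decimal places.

4.046 years

Periodic yield y = 0.107. First find Macaulay duration:
  t   CF        PV=CF/(1+0.107)^t    t·PV
  1       100.00        90.3342        90.3342
  2       100.00        81.6027       163.2055
  3       100.00        73.7152       221.1456
  4       100.00        66.5901       266.3603
  5     2,100.00     1,263.2264     6,316.1320
  Σ                  1,575.4687     7,057.1776
P = 1,575.4687; Macaulay duration = 7,057.1776 / 1,575.4687 = 4.47941 years.
Modified duration = D_Mac / (1 + y) = 4.47941 / 1.107 = 4.04645 years.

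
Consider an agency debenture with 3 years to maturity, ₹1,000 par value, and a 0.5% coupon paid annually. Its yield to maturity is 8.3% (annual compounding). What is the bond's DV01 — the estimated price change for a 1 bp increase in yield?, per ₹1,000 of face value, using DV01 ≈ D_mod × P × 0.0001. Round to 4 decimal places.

Periodic yield y = 0.083.
  t   CF        PV=CF/(1+0.083)^t    t·PV
  1         5.00         4.6168         4.6168
  2         5.00         4.2630         8.5260
  3     1,005.00       791.1898     2,373.5695
  Σ                    800.0696     2,386.7122
P = 800.0696; D_Mac = 2.98313 yrs; D_mod = 2.75451 yrs.
DV01 ≈ 2.75451 × 800.0696 × 0.0001 = 0.220380.

₹0.2204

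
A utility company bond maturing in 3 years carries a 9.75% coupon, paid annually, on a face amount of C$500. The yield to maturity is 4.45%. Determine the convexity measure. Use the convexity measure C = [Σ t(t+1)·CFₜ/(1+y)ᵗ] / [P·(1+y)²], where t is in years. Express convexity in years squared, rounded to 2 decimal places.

9.82

With y = 0.0445:
  t   CF        PV=CF/(1+0.0445)^t    t·PV        t(t+1)·PV
  1        48.75        46.6730        46.6730          93.3461
  2        48.75        44.6846        89.3692         268.1075
  3       548.75       481.5587     1,444.6760       5,778.7040
  Σ                    572.9163     1,580.7182       6,140.1576
P = 572.9163.
Convexity = Σ t(t+1)·PV / [P·(1+y)²] = 6,140.1576 / (572.9163 × 1.090980) = 9.82362.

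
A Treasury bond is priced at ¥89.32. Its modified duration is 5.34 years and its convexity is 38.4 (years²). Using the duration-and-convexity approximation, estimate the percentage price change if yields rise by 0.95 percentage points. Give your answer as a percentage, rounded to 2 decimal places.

Duration effect: -D_mod·Δy = -5.34 × (+0.0095) = -0.050730
Convexity effect: ½·C·(Δy)² = 0.5 × 38.4 × (0.0095)² = +0.0017328
ΔP/P ≈ -0.050730 + 0.0017328 = -0.0489972
= -4.89972%.

-4.90%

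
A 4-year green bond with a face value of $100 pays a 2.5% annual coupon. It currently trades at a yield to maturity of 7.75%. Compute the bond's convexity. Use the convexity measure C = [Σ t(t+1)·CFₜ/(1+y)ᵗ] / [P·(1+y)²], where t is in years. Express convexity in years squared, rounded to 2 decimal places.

16.31

With y = 0.0775:
  t   CF        PV=CF/(1+0.0775)^t    t·PV        t(t+1)·PV
  1         2.50         2.3202         2.3202           4.6404
  2         2.50         2.1533         4.3066          12.9198
  3         2.50         1.9984         5.9953          23.9811
  4       102.50        76.0422       304.1689       1,520.8443
  Σ                     82.5141       316.7909       1,562.3856
P = 82.5141.
Convexity = Σ t(t+1)·PV / [P·(1+y)²] = 1,562.3856 / (82.5141 × 1.161006) = 16.30893.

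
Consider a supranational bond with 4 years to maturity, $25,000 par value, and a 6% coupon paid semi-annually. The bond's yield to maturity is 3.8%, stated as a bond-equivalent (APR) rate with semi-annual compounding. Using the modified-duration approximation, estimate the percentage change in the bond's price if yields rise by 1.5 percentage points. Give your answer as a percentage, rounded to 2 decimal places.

Periodic yield y = 0.019. Modified duration first:
  t   CF        PV=CF/(1+0.019)^t    t·PV
  1       750.00       736.0157       736.0157
  2       750.00       722.2922     1,444.5843
  3       750.00       708.8245     2,126.4735
  4       750.00       695.6079     2,782.4317
  5       750.00       682.6378     3,413.1891
  6       750.00       669.9095     4,019.4572
  7       750.00       657.4186     4,601.9301
  8    25,750.00    22,150.5116   177,204.0928
  Σ                 27,023.2178   196,328.1743
P = 27,023.2178; D_Mac = 7.26517 half-year periods = 3.63258 yrs; D_mod = 3.63258/(1+0.019) = 3.56485 yrs.
ΔP/P ≈ -D_mod · Δy = -3.56485 × (+0.015) = -0.053473 = -5.3473%.

-5.35%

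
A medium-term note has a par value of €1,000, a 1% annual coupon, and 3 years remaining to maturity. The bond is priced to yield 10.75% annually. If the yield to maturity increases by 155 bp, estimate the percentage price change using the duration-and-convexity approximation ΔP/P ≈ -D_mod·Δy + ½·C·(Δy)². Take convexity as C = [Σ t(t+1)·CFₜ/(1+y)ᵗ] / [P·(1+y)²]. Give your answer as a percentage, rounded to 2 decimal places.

-4.03%

With y = 0.1075:
  t   CF        PV=CF/(1+0.1075)^t    t·PV        t(t+1)·PV
  1        10.00         9.0293         9.0293          18.0587
  2        10.00         8.1529        16.3058          48.9174
  3     1,010.00       743.5157     2,230.5472       8,922.1889
  Σ                    760.6980     2,255.8824       8,989.1651
P = 760.6980; D_Mac = 2.96554 yrs; D_mod = 2.67769 yrs; C = 9.63429.
Duration effect: -2.67769 × (+0.0155) = -0.041504
Convexity effect: 0.5 × 9.63429 × (0.0155)² = +0.0011573
ΔP/P ≈ -0.041504 + 0.0011573 = -0.040347 = -4.0347%.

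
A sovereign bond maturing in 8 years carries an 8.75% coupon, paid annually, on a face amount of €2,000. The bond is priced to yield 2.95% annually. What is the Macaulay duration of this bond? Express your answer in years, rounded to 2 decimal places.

6.40 years

Periodic yield y = 0.0295. Discount each cash flow and weight by its year:
  t   CF        PV=CF/(1+0.0295)^t    t·PV
  1       175.00       169.9854       169.9854
  2       175.00       165.1146       330.2291
  3       175.00       160.3832       481.1497
  4       175.00       155.7875       623.1501
  5       175.00       151.3235       756.6174
  6       175.00       146.9873       881.9241
  7       175.00       142.7755       999.4283
  8     2,175.00     1,723.6475    13,789.1800
  Σ                  2,816.0045    18,031.6640
Price P = Σ PV = 2,816.0045.
Macaulay duration = Σ(t·PV) / P = 18,031.6640 / 2,816.0045 = 6.40328 years.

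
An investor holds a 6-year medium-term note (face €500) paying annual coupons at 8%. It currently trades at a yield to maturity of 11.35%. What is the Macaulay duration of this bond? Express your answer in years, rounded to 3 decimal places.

Periodic yield y = 0.1135. Discount each cash flow and weight by its year:
  t   CF        PV=CF/(1+0.1135)^t    t·PV
  1        40.00        35.9228        35.9228
  2        40.00        32.2611        64.5223
  3        40.00        28.9727        86.9182
  4        40.00        26.0195       104.0780
  5        40.00        23.3673       116.8366
  6       540.00       283.3038     1,699.8229
  Σ                    429.8473     2,108.1008
Price P = Σ PV = 429.8473.
Macaulay duration = Σ(t·PV) / P = 2,108.1008 / 429.8473 = 4.90430 years.

4.904 years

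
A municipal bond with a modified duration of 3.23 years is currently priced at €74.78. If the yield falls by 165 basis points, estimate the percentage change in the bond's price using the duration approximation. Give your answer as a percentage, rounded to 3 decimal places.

+5.330%

Duration approximation: ΔP/P ≈ -D_mod · Δy = -3.23 × (-0.0165) = +0.053295.
As a percentage: +5.3295%.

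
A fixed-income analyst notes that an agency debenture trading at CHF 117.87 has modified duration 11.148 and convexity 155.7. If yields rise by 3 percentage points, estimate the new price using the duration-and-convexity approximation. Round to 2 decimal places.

Duration effect: -D_mod·Δy = -11.148 × (+0.03) = -0.334440
Convexity effect: ½·C·(Δy)² = 0.5 × 155.7 × (0.03)² = +0.0700650
ΔP/P ≈ -0.334440 + 0.0700650 = -0.264375
New price ≈ 117.87 × (1 - 0.264375) = 86.70811875.

CHF 86.71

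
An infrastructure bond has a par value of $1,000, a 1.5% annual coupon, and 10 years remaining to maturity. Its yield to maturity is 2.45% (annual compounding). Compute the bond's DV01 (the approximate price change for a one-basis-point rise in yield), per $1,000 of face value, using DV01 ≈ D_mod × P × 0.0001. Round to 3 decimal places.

$0.834

Periodic yield y = 0.0245.
  t   CF        PV=CF/(1+0.0245)^t    t·PV
  1        15.00        14.6413        14.6413
  2        15.00        14.2912        28.5823
  3        15.00        13.9494        41.8482
  4        15.00        13.6158        54.4632
  5        15.00        13.2902        66.4510
  6        15.00        12.9724        77.8342
  7        15.00        12.6622        88.6351
  8        15.00        12.3593        98.8748
  9        15.00        12.0638       108.5741
  10    1,015.00       796.7947     7,967.9466
  Σ                    916.6402     8,547.8508
P = 916.6402; D_Mac = 9.32520 yrs; D_mod = 9.10219 yrs.
DV01 ≈ 9.10219 × 916.6402 × 0.0001 = 0.834344.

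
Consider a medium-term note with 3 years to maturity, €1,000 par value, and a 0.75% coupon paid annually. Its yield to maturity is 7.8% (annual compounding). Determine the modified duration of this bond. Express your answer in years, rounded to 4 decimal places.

2.7598 years

Periodic yield y = 0.078. First find Macaulay duration:
  t   CF        PV=CF/(1+0.078)^t    t·PV
  1         7.50         6.9573         6.9573
  2         7.50         6.4539        12.9078
  3     1,007.50       804.2457     2,412.7372
  Σ                    817.6570     2,432.6024
P = 817.6570; Macaulay duration = 2,432.6024 / 817.6570 = 2.97509 years.
Modified duration = D_Mac / (1 + y) = 2.97509 / 1.078 = 2.75982 years.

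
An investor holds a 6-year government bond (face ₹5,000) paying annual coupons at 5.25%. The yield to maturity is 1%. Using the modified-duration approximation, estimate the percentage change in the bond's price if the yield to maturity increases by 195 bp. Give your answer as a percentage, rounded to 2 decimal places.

Periodic yield y = 0.01. Modified duration first:
  t   CF        PV=CF/(1+0.01)^t    t·PV
  1       262.50       259.9010       259.9010
  2       262.50       257.3277       514.6554
  3       262.50       254.7799       764.3397
  4       262.50       252.2573     1,009.0294
  5       262.50       249.7597     1,248.7987
  6     5,262.50     4,957.5131    29,745.0783
  Σ                  6,231.5388    33,541.8025
P = 6,231.5388; D_Mac = 5.38259 yrs; D_mod = 5.38259/(1+0.01) = 5.32929 yrs.
ΔP/P ≈ -D_mod · Δy = -5.32929 × (+0.0195) = -0.103921 = -10.3921%.

-10.39%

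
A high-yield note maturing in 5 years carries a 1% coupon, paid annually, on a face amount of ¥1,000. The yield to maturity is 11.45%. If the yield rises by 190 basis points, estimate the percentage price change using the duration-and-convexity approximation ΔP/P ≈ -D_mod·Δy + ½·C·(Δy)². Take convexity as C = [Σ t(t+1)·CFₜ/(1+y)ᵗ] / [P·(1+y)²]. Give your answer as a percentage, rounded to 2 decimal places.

With y = 0.1145:
  t   CF        PV=CF/(1+0.1145)^t    t·PV        t(t+1)·PV
  1        10.00         8.9726         8.9726          17.9453
  2        10.00         8.0508        16.1016          48.3049
  3        10.00         7.2237        21.6711          86.6844
  4        10.00         6.4816        25.9262         129.6312
  5     1,010.00       587.3825     2,936.9125      17,621.4753
  Σ                    618.1112     3,009.5842      17,904.0411
P = 618.1112; D_Mac = 4.86900 yrs; D_mod = 4.36878 yrs; C = 23.31977.
Duration effect: -4.36878 × (+0.019) = -0.083007
Convexity effect: 0.5 × 23.31977 × (0.019)² = +0.0042092
ΔP/P ≈ -0.083007 + 0.0042092 = -0.078798 = -7.8798%.

-7.88%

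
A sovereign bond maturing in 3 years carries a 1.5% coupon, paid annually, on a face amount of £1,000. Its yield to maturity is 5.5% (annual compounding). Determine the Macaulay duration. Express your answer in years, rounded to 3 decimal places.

Periodic yield y = 0.055. Discount each cash flow and weight by its year:
  t   CF        PV=CF/(1+0.055)^t    t·PV
  1        15.00        14.2180        14.2180
  2        15.00        13.4768        26.9536
  3     1,015.00       864.3879     2,593.1636
  Σ                    892.0827     2,634.3352
Price P = Σ PV = 892.0827.
Macaulay duration = Σ(t·PV) / P = 2,634.3352 / 892.0827 = 2.95302 years.

2.953 years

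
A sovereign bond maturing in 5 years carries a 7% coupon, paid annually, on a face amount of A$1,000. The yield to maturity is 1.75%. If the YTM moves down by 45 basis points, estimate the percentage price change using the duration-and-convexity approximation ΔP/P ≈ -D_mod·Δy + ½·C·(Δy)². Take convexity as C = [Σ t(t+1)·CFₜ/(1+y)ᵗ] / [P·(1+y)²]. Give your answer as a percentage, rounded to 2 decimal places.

With y = 0.0175:
  t   CF        PV=CF/(1+0.0175)^t    t·PV        t(t+1)·PV
  1        70.00        68.7961        68.7961         137.5921
  2        70.00        67.6128       135.2257         405.6771
  3        70.00        66.4500       199.3499         797.3996
  4        70.00        65.3071       261.2284       1,306.1419
  5     1,070.00       981.0964     4,905.4821      29,432.8924
  Σ                  1,249.2624     5,570.0821      32,079.7032
P = 1,249.2624; D_Mac = 4.45870 yrs; D_mod = 4.38201 yrs; C = 24.80321.
Duration effect: -4.38201 × (-0.0045) = +0.019719
Convexity effect: 0.5 × 24.80321 × (-0.0045)² = +0.0002511
ΔP/P ≈ +0.019719 + 0.0002511 = +0.019970 = +1.9970%.

+2.00%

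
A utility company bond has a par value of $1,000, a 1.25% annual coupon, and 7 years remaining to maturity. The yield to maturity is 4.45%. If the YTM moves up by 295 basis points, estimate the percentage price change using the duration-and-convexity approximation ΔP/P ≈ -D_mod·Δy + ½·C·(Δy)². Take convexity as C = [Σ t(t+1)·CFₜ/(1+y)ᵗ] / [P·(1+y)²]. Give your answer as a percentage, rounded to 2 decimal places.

With y = 0.0445:
  t   CF        PV=CF/(1+0.0445)^t    t·PV        t(t+1)·PV
  1        12.50        11.9674        11.9674          23.9349
  2        12.50        11.4576        22.9152          68.7455
  3        12.50        10.9694        32.9083         131.6333
  4        12.50        10.5021        42.0084         210.0420
  5        12.50        10.0547        50.2733         301.6401
  6        12.50         9.6263        57.7578         404.3046
  7     1,012.50       746.5105     5,225.5735      41,804.5881
  Σ                    811.0881     5,443.4040      42,944.8885
P = 811.0881; D_Mac = 6.71124 yrs; D_mod = 6.42531 yrs; C = 48.53182.
Duration effect: -6.42531 × (+0.0295) = -0.189547
Convexity effect: 0.5 × 48.53182 × (0.0295)² = +0.0211174
ΔP/P ≈ -0.189547 + 0.0211174 = -0.168429 = -16.8429%.

-16.84%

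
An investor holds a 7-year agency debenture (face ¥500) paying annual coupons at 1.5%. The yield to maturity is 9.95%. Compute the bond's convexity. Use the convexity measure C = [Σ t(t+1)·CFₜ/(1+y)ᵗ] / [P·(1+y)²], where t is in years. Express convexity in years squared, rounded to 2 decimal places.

42.69

With y = 0.0995:
  t   CF        PV=CF/(1+0.0995)^t    t·PV        t(t+1)·PV
  1         7.50         6.8213         6.8213          13.6426
  2         7.50         6.2040        12.4080          37.2239
  3         7.50         5.6426        16.9277          67.7106
  4         7.50         5.1319        20.5277         102.6385
  5         7.50         4.6675        23.3375         140.0252
  6         7.50         4.2451        25.4707         178.2950
  7       507.50       261.2579     1,828.8052      14,630.4417
  Σ                    293.9703     1,934.2981      15,169.9775
P = 293.9703.
Convexity = Σ t(t+1)·PV / [P·(1+y)²] = 15,169.9775 / (293.9703 × 1.208900) = 42.68655.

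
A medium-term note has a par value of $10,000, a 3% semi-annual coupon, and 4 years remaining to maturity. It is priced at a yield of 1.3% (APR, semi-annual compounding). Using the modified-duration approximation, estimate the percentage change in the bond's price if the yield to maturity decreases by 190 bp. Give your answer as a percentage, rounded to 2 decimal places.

+7.19%

Periodic yield y = 0.0065. Modified duration first:
  t   CF        PV=CF/(1+0.0065)^t    t·PV
  1       150.00       149.0313       149.0313
  2       150.00       148.0688       296.1377
  3       150.00       147.1126       441.3379
  4       150.00       146.1626       584.6502
  5       150.00       145.2186       726.0932
  6       150.00       144.2808       865.6849
  7       150.00       143.3490     1,003.4433
  8    10,150.00     9,637.3095    77,098.4764
  Σ                 10,660.5334    81,164.8548
P = 10,660.5334; D_Mac = 7.61358 half-year periods = 3.80679 yrs; D_mod = 3.80679/(1+0.0065) = 3.78221 yrs.
ΔP/P ≈ -D_mod · Δy = -3.78221 × (-0.019) = +0.071862 = +7.1862%.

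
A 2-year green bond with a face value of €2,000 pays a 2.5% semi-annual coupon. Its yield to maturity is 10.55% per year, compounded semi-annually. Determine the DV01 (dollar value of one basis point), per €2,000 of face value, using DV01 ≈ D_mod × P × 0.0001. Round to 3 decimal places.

€0.320

Periodic yield y = 0.05275.
  t   CF        PV=CF/(1+0.05275)^t    t·PV
  1        25.00        23.7473        23.7473
  2        25.00        22.5574        45.1148
  3        25.00        21.4271        64.2814
  4     2,025.00     1,648.6331     6,594.5326
  Σ                  1,716.3650     6,727.6762
P = 1,716.3650; D_Mac = 3.91972 half-year periods = 1.95986 yrs; D_mod = 1.86166 yrs.
DV01 ≈ 1.86166 × 1,716.3650 × 0.0001 = 0.319529.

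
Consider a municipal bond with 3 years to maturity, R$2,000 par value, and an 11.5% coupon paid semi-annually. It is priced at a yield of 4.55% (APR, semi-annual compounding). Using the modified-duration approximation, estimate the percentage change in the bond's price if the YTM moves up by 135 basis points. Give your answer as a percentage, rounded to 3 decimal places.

Periodic yield y = 0.02275. Modified duration first:
  t   CF        PV=CF/(1+0.02275)^t    t·PV
  1       115.00       112.4419       112.4419
  2       115.00       109.9408       219.8816
  3       115.00       107.4953       322.4858
  4       115.00       105.1042       420.4166
  5       115.00       102.7662       513.8311
  6     2,115.00     1,847.9637    11,087.7824
  Σ                  2,385.7121    12,676.8395
P = 2,385.7121; D_Mac = 5.31365 half-year periods = 2.65683 yrs; D_mod = 2.65683/(1+0.02275) = 2.59773 yrs.
ΔP/P ≈ -D_mod · Δy = -2.59773 × (+0.0135) = -0.035069 = -3.5069%.

-3.507%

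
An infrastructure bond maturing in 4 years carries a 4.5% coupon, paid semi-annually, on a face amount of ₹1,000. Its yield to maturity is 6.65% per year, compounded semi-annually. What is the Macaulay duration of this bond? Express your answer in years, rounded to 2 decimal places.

Periodic yield y = 0.03325. Discount each cash flow and weight by its period:
  t   CF        PV=CF/(1+0.03325)^t    t·PV
  1        22.50        21.7759        21.7759
  2        22.50        21.0752        42.1504
  3        22.50        20.3970        61.1910
  4        22.50        19.7406        78.9625
  5        22.50        19.1054        95.5268
  6        22.50        18.4906       110.9434
  7        22.50        17.8955       125.2687
  8     1,022.50       787.0820     6,296.6564
  Σ                    925.5623     6,832.4751
Price P = Σ PV = 925.5623.
Macaulay duration = Σ(t·PV) / P = 6,832.4751 / 925.5623 = 7.38197 half-year periods.
In years: 7.38197 / 2 = 3.69099 years.

3.69 years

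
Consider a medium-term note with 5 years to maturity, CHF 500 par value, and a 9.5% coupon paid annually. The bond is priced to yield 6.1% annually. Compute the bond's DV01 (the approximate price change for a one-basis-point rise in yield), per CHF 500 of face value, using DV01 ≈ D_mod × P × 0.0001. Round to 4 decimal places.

Periodic yield y = 0.061.
  t   CF        PV=CF/(1+0.061)^t    t·PV
  1        47.50        44.7691        44.7691
  2        47.50        42.1952        84.3904
  3        47.50        39.7693       119.3078
  4        47.50        37.4828       149.9312
  5       547.50       407.1995     2,035.9973
  Σ                    571.4158     2,434.3958
P = 571.4158; D_Mac = 4.26029 yrs; D_mod = 4.01535 yrs.
DV01 ≈ 4.01535 × 571.4158 × 0.0001 = 0.229444.

CHF 0.2294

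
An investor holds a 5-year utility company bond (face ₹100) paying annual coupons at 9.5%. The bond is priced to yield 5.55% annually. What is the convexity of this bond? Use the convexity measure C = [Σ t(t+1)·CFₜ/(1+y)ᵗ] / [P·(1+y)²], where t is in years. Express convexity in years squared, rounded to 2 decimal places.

With y = 0.0555:
  t   CF        PV=CF/(1+0.0555)^t    t·PV        t(t+1)·PV
  1         9.50         9.0005         9.0005          18.0009
  2         9.50         8.5272        17.0544          51.1633
  3         9.50         8.0788        24.2365          96.9461
  4         9.50         7.6540        30.6162         153.0808
  5       109.50        83.5840       417.9198       2,507.5187
  Σ                    116.8445       498.8274       2,826.7098
P = 116.8445.
Convexity = Σ t(t+1)·PV / [P·(1+y)²] = 2,826.7098 / (116.8445 × 1.114080) = 21.71483.

21.71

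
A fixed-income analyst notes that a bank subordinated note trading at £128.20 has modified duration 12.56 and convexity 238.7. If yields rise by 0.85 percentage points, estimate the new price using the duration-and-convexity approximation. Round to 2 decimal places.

Duration effect: -D_mod·Δy = -12.56 × (+0.0085) = -0.106760
Convexity effect: ½·C·(Δy)² = 0.5 × 238.7 × (0.0085)² = +0.0086230375
ΔP/P ≈ -0.106760 + 0.0086230375 = -0.0981369625
New price ≈ 128.20 × (1 - 0.0981369625) = 115.6188414075.

£115.62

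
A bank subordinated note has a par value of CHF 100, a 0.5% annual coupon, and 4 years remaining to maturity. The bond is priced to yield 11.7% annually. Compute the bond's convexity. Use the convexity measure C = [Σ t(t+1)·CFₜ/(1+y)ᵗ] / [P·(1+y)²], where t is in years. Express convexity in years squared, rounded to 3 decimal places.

15.828

With y = 0.117:
  t   CF        PV=CF/(1+0.117)^t    t·PV        t(t+1)·PV
  1         0.50         0.4476         0.4476           0.8953
  2         0.50         0.4007         0.8015           2.4044
  3         0.50         0.3588         1.0763           4.3052
  4       100.50        64.5585       258.2340       1,291.1698
  Σ                     65.7656       260.5594       1,298.7747
P = 65.7656.
Convexity = Σ t(t+1)·PV / [P·(1+y)²] = 1,298.7747 / (65.7656 × 1.247689) = 15.82809.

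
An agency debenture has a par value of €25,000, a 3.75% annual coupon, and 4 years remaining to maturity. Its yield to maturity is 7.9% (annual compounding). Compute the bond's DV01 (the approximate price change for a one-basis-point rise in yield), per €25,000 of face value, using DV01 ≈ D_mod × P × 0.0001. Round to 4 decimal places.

€7.5311

Periodic yield y = 0.079.
  t   CF        PV=CF/(1+0.079)^t    t·PV
  1       937.50       868.8601       868.8601
  2       937.50       805.2456     1,610.4913
  3       937.50       746.2888     2,238.8665
  4    25,937.50    19,135.6111    76,542.4443
  Σ                 21,556.0056    81,260.6621
P = 21,556.0056; D_Mac = 3.76975 yrs; D_mod = 3.49374 yrs.
DV01 ≈ 3.49374 × 21,556.0056 × 0.0001 = 7.531109.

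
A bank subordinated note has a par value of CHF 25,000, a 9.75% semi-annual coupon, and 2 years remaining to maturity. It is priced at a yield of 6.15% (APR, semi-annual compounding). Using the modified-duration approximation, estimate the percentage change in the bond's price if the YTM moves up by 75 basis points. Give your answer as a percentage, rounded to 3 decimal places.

-1.360%

Periodic yield y = 0.03075. Modified duration first:
  t   CF        PV=CF/(1+0.03075)^t    t·PV
  1     1,218.75     1,182.3915     1,182.3915
  2     1,218.75     1,147.1176     2,294.2352
  3     1,218.75     1,112.8960     3,338.6881
  4    26,218.75    23,227.2935    92,909.1742
  Σ                 26,669.6987    99,724.4890
P = 26,669.6987; D_Mac = 3.73924 half-year periods = 1.86962 yrs; D_mod = 1.86962/(1+0.03075) = 1.81385 yrs.
ΔP/P ≈ -D_mod · Δy = -1.81385 × (+0.0075) = -0.013604 = -1.3604%.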